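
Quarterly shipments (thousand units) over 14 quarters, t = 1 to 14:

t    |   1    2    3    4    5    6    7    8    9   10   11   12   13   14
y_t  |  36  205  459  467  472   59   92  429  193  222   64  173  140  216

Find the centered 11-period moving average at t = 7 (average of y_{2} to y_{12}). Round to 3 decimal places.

257.727

Sum of periods 2–12: 205 + 459 + 467 + 472 + 59 + 92 + 429 + 193 + 222 + 64 + 173 = 2835
Divide by 11: 2835 / 11 = 257.727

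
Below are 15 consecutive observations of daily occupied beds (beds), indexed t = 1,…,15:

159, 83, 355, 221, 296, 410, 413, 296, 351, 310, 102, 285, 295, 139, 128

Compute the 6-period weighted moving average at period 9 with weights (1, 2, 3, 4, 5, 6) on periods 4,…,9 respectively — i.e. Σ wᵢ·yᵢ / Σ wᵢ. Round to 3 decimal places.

346.714

Weighted sum: 1·221 + 2·296 + 3·410 + 4·413 + 5·296 + 6·351 = 221 + 592 + 1230 + 1652 + 1480 + 2106 = 7281
Weight total: 1 + 2 + 3 + 4 + 5 + 6 = 21
WMA = 7281 / 21 = 346.714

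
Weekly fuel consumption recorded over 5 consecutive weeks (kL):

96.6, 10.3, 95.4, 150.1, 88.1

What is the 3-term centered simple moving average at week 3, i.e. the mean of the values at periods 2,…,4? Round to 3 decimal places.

Sum of periods 2–4: 10.3 + 95.4 + 150.1 = 255.8
Divide by 3: 255.8 / 3 = 85.267

85.267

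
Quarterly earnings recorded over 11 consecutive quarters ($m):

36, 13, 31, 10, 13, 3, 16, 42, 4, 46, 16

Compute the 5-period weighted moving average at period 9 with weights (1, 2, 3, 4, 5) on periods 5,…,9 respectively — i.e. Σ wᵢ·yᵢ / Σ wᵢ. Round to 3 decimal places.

Weighted sum: 1·13 + 2·3 + 3·16 + 4·42 + 5·4 = 13 + 6 + 48 + 168 + 20 = 255
Weight total: 1 + 2 + 3 + 4 + 5 = 15
WMA = 255 / 15 = 17.000

17.000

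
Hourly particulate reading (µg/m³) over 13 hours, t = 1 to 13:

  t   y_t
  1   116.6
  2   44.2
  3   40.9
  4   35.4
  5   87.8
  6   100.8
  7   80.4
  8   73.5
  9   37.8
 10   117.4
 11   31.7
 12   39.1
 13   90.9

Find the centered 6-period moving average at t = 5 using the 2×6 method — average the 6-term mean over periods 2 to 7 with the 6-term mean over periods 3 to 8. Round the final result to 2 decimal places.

67.36

Sum over 2–7: 44.2 + 40.9 + 35.4 + 87.8 + 100.8 + 80.4 = 389.5
Sum over 3–8: 40.9 + 35.4 + 87.8 + 100.8 + 80.4 + 73.5 = 418.8
CMA at t=5 = (389.5 + 418.8) / (2·6) = 808.3 / 12 = 67.36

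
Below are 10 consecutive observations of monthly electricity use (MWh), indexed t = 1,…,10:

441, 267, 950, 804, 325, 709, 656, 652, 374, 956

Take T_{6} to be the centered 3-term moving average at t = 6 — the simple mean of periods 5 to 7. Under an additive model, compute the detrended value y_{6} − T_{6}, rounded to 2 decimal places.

Trend T_6 = (325 + 709 + 656) / 3 = 1690/3 = 563.3333
Detrended value: 709 − 563.3333 = 145.67

145.67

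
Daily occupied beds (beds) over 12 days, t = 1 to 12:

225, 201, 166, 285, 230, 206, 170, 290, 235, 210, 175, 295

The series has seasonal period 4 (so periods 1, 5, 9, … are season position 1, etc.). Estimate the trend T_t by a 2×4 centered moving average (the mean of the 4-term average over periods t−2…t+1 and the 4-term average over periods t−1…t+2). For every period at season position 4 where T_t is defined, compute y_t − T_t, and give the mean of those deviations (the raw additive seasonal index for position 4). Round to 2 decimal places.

Season position 4 occurs at t = 4, 8 (where T_t is defined).
t=4: T_4 = 221.1250; y_4 − T_4 = 285 − 221.1250 = 63.8750
t=8: T_8 = 225.7500; y_8 − T_8 = 290 − 225.7500 = 64.2500
Mean deviation: (63.8750 + 64.2500) / 2 = 64.06

64.06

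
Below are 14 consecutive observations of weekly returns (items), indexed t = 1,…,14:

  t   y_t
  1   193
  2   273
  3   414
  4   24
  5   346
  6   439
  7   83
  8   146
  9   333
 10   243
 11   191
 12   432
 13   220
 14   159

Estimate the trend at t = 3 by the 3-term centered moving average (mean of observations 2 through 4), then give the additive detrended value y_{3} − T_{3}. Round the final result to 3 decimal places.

Trend T_3 = (273 + 414 + 24) / 3 = 711/3 = 237.00000
Detrended value: 414 − 237.00000 = 177.000

177.000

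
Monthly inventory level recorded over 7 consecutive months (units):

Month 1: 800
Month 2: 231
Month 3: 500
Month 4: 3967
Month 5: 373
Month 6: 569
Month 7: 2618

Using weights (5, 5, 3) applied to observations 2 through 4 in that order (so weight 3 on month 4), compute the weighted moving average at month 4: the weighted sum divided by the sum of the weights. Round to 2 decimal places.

Weighted sum: 5·231 + 5·500 + 3·3967 = 1155 + 2500 + 11901 = 15556
Weight total: 5 + 5 + 3 = 13
WMA = 15556 / 13 = 1196.62

1196.62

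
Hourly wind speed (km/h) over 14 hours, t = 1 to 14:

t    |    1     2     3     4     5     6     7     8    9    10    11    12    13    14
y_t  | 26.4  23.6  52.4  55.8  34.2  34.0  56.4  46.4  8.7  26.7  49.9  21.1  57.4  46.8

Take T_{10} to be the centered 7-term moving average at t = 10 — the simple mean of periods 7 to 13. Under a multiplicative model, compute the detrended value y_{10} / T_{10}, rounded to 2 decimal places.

0.70

Trend T_10 = (56.4 + 46.4 + 8.7 + 26.7 + 49.9 + 21.1 + 57.4) / 7 = 266.6/7 = 38.0857
Ratio to trend: 26.7 / 38.0857 = 0.70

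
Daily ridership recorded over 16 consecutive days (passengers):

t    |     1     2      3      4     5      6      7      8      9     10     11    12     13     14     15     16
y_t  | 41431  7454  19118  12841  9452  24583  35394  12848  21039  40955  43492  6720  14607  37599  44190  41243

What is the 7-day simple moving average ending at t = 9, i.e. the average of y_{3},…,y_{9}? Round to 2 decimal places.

19325.00

Sum of periods 3–9: 19118 + 12841 + 9452 + 24583 + 35394 + 12848 + 21039 = 135275
Divide by 7: 135275 / 7 = 19325.00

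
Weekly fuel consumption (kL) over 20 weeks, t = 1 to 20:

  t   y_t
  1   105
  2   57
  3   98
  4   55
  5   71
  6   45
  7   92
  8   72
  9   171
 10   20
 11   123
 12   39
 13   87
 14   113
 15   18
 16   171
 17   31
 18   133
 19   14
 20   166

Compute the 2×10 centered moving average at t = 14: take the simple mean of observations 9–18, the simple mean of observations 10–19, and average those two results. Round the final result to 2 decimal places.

82.75

Sum over 9–18: 171 + 20 + 123 + 39 + 87 + 113 + 18 + 171 + 31 + 133 = 906
Sum over 10–19: 20 + 123 + 39 + 87 + 113 + 18 + 171 + 31 + 133 + 14 = 749
CMA at t=14 = (906 + 749) / (2·10) = 1655 / 20 = 82.75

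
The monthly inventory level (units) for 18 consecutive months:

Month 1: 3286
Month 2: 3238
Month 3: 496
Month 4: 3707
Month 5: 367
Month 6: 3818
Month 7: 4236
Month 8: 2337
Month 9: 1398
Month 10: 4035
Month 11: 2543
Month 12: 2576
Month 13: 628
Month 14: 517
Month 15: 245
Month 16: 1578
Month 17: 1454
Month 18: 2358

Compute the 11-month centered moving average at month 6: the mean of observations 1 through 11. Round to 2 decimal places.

2678.27

Sum of periods 1–11: 3286 + 3238 + 496 + 3707 + 367 + 3818 + 4236 + 2337 + 1398 + 4035 + 2543 = 29461
Divide by 11: 29461 / 11 = 2678.27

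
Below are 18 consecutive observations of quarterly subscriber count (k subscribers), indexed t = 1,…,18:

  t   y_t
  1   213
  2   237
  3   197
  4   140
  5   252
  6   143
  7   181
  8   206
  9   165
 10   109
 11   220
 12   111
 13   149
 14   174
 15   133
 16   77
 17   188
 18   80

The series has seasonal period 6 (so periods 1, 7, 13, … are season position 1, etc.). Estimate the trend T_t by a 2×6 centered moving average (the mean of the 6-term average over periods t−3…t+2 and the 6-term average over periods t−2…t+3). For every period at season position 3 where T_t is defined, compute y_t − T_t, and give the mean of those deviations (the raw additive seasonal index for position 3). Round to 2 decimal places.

Season position 3 occurs at t = 9, 15 (where T_t is defined).
t=9: T_9 = 168.0000; y_9 − T_9 = 165 − 168.0000 = -3.0000
t=15: T_15 = 136.0833; y_15 − T_15 = 133 − 136.0833 = -3.0833
Mean deviation: (-3.0000 + -3.0833) / 2 = -3.04

-3.04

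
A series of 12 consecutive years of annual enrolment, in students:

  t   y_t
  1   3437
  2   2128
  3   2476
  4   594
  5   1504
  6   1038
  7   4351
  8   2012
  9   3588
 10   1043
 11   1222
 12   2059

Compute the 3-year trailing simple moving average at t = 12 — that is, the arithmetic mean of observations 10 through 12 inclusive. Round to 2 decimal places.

1441.33

Sum of periods 10–12: 1043 + 1222 + 2059 = 4324
Divide by 3: 4324 / 3 = 1441.33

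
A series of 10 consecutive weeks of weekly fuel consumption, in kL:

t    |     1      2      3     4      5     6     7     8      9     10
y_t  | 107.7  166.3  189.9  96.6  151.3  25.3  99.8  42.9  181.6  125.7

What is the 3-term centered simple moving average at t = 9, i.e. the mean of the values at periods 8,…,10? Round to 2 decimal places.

Sum of periods 8–10: 42.9 + 181.6 + 125.7 = 350.2
Divide by 3: 350.2 / 3 = 116.73

116.73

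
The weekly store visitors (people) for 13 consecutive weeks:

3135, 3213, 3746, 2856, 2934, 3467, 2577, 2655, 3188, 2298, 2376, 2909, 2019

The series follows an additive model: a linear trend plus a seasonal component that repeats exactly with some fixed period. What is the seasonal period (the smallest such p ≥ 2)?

3

First differences y_{t+1} − y_t: 78, 533, -890, 78, 533, -890, 78, 533, …
The difference pattern repeats every 3 terms and not for any smaller step, so p = 3.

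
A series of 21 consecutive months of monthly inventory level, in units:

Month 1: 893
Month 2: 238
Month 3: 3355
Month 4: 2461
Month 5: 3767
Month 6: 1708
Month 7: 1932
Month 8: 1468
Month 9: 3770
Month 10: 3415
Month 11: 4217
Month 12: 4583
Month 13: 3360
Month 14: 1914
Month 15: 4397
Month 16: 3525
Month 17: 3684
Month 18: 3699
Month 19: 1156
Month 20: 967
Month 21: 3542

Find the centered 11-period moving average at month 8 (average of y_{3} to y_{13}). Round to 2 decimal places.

3094.18

Sum of periods 3–13: 3355 + 2461 + 3767 + 1708 + 1932 + 1468 + 3770 + 3415 + 4217 + 4583 + 3360 = 34036
Divide by 11: 34036 / 11 = 3094.18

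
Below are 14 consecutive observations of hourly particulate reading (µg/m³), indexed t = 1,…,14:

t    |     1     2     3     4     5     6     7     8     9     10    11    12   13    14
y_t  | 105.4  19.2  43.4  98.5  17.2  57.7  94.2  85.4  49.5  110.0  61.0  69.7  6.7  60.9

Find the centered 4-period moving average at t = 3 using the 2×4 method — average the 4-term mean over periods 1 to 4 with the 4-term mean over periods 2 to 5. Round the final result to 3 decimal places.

Sum over 1–4: 105.4 + 19.2 + 43.4 + 98.5 = 266.5
Sum over 2–5: 19.2 + 43.4 + 98.5 + 17.2 = 178.3
CMA at t=3 = (266.5 + 178.3) / (2·4) = 444.8 / 8 = 55.600

55.600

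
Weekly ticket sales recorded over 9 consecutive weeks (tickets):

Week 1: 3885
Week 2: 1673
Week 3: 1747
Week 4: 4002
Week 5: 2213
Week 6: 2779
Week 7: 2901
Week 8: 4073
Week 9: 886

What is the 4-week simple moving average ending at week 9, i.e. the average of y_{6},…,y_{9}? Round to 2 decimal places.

2659.75

Sum of periods 6–9: 2779 + 2901 + 4073 + 886 = 10639
Divide by 4: 10639 / 4 = 2659.75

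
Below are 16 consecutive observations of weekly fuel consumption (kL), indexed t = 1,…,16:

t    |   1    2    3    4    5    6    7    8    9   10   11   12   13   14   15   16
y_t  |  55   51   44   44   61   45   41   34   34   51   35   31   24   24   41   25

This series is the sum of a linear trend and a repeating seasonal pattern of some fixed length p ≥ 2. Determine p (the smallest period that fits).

5

First differences y_{t+1} − y_t: -4, -7, 0, 17, -16, -4, -7, 0, 17, -16, -4, -7, …
The difference pattern repeats every 5 terms and not for any smaller step, so p = 5.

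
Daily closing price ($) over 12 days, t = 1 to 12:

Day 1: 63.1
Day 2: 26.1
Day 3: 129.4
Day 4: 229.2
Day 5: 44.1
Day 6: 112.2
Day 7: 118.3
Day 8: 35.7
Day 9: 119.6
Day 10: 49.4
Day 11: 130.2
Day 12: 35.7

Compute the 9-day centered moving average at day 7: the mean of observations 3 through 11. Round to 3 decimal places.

Sum of periods 3–11: 129.4 + 229.2 + 44.1 + 112.2 + 118.3 + 35.7 + 119.6 + 49.4 + 130.2 = 968.1
Divide by 9: 968.1 / 9 = 107.567

107.567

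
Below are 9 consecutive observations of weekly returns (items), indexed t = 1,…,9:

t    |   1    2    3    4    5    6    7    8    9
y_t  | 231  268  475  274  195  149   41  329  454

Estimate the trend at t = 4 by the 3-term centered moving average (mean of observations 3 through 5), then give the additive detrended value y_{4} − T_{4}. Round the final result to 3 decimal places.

Trend T_4 = (475 + 274 + 195) / 3 = 944/3 = 314.66667
Detrended value: 274 − 314.66667 = -40.667

-40.667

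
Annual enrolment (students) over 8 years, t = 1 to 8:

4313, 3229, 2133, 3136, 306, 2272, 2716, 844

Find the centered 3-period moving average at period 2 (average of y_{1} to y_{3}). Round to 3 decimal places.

Sum of periods 1–3: 4313 + 3229 + 2133 = 9675
Divide by 3: 9675 / 3 = 3225.000

3225.000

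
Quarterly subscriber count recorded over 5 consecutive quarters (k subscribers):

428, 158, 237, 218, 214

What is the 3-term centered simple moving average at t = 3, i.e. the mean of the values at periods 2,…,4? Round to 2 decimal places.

Sum of periods 2–4: 158 + 237 + 218 = 613
Divide by 3: 613 / 3 = 204.33

204.33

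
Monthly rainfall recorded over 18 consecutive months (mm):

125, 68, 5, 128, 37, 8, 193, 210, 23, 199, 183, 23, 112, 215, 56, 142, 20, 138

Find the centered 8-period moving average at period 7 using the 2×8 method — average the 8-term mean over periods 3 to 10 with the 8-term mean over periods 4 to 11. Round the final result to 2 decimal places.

Sum over 3–10: 5 + 128 + 37 + 8 + 193 + 210 + 23 + 199 = 803
Sum over 4–11: 128 + 37 + 8 + 193 + 210 + 23 + 199 + 183 = 981
CMA at t=7 = (803 + 981) / (2·8) = 1784 / 16 = 111.50

111.50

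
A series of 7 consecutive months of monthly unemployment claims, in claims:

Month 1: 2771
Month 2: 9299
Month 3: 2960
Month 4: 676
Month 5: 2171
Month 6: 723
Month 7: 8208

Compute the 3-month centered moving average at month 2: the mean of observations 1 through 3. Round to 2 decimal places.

Sum of periods 1–3: 2771 + 9299 + 2960 = 15030
Divide by 3: 15030 / 3 = 5010.00

5010.00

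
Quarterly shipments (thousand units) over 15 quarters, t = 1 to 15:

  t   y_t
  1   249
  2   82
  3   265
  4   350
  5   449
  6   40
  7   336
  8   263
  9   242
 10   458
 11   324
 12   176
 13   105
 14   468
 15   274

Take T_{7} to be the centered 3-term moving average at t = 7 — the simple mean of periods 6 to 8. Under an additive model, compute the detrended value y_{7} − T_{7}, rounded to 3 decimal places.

Trend T_7 = (40 + 336 + 263) / 3 = 639/3 = 213.00000
Detrended value: 336 − 213.00000 = 123.000

123.000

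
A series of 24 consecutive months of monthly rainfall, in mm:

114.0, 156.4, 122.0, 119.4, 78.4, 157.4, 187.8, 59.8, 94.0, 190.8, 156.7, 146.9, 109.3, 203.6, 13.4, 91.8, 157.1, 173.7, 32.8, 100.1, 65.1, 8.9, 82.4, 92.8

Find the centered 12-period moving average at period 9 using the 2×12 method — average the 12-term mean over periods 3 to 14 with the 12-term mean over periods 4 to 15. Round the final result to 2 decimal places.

130.98

Sum over 3–14: 122.0 + 119.4 + 78.4 + 157.4 + 187.8 + 59.8 + 94.0 + 190.8 + 156.7 + 146.9 + 109.3 + 203.6 = 1626.1
Sum over 4–15: 119.4 + 78.4 + 157.4 + 187.8 + 59.8 + 94.0 + 190.8 + 156.7 + 146.9 + 109.3 + 203.6 + 13.4 = 1517.5
CMA at t=9 = (1626.1 + 1517.5) / (2·12) = 3143.6 / 24 = 130.98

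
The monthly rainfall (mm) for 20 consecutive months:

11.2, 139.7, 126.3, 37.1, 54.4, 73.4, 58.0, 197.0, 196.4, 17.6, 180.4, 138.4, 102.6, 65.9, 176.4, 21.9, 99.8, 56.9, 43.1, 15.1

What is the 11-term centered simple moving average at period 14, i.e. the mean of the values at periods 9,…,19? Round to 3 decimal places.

Sum of periods 9–19: 196.4 + 17.6 + 180.4 + 138.4 + 102.6 + 65.9 + 176.4 + 21.9 + 99.8 + 56.9 + 43.1 = 1099.4
Divide by 11: 1099.4 / 11 = 99.945

99.945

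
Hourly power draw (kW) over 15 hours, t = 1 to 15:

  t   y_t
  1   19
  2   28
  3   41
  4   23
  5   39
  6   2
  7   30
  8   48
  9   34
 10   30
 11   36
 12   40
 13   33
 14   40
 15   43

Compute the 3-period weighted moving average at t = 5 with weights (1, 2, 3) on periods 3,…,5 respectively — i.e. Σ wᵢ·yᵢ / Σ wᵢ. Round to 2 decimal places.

34.00

Weighted sum: 1·41 + 2·23 + 3·39 = 41 + 46 + 117 = 204
Weight total: 1 + 2 + 3 = 6
WMA = 204 / 6 = 34.00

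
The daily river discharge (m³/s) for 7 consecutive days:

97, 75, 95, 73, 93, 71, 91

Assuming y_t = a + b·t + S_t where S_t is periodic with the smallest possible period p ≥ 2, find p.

First differences y_{t+1} − y_t: -22, 20, -22, 20, -22, 20, …
The difference pattern repeats every 2 terms and not for any smaller step, so p = 2.

2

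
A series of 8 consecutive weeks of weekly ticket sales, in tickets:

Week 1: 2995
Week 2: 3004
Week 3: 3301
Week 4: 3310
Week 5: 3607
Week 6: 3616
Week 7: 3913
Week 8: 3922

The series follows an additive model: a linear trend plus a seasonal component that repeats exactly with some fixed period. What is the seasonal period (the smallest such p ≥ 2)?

2

First differences y_{t+1} − y_t: 9, 297, 9, 297, 9, 297, …
The difference pattern repeats every 2 terms and not for any smaller step, so p = 2.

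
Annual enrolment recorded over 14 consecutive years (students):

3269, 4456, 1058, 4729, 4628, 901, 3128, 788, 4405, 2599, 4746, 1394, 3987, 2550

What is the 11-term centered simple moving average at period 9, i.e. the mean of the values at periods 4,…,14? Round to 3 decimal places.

3077.727

Sum of periods 4–14: 4729 + 4628 + 901 + 3128 + 788 + 4405 + 2599 + 4746 + 1394 + 3987 + 2550 = 33855
Divide by 11: 33855 / 11 = 3077.727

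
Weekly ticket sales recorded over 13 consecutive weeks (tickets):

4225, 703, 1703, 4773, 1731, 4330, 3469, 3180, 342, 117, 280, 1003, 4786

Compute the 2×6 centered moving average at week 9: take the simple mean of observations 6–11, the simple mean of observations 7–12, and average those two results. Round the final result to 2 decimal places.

Sum over 6–11: 4330 + 3469 + 3180 + 342 + 117 + 280 = 11718
Sum over 7–12: 3469 + 3180 + 342 + 117 + 280 + 1003 = 8391
CMA at t=9 = (11718 + 8391) / (2·6) = 20109 / 12 = 1675.75

1675.75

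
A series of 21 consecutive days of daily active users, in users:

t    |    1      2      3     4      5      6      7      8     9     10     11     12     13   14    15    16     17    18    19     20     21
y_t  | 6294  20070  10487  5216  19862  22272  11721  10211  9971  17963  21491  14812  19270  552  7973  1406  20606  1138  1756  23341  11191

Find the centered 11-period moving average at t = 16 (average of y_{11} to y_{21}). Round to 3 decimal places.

11230.545

Sum of periods 11–21: 21491 + 14812 + 19270 + 552 + 7973 + 1406 + 20606 + 1138 + 1756 + 23341 + 11191 = 123536
Divide by 11: 123536 / 11 = 11230.545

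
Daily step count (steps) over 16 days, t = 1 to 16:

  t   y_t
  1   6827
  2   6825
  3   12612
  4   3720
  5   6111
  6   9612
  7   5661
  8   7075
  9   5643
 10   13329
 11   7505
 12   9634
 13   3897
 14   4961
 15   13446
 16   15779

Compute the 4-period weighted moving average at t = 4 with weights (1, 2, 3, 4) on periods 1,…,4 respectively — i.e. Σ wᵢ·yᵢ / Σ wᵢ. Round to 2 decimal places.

7319.30

Weighted sum: 1·6827 + 2·6825 + 3·12612 + 4·3720 = 6827 + 13650 + 37836 + 14880 = 73193
Weight total: 1 + 2 + 3 + 4 = 10
WMA = 73193 / 10 = 7319.30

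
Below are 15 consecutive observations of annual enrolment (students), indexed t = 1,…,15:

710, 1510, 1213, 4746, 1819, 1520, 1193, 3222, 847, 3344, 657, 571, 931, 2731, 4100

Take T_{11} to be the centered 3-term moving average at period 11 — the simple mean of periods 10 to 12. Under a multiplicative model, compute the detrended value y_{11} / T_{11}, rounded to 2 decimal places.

Trend T_11 = (3344 + 657 + 571) / 3 = 4572/3 = 1524.0000
Ratio to trend: 657 / 1524.0000 = 0.43

0.43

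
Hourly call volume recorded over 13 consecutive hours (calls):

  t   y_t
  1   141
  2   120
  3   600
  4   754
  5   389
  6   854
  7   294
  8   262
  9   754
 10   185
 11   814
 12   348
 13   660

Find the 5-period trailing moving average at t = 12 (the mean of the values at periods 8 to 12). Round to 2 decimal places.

472.60

Sum of periods 8–12: 262 + 754 + 185 + 814 + 348 = 2363
Divide by 5: 2363 / 5 = 472.60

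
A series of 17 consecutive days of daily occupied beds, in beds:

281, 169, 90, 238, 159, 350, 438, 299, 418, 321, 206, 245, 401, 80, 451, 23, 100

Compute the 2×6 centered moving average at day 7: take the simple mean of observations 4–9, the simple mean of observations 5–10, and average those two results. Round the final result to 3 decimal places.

323.917

Sum over 4–9: 238 + 159 + 350 + 438 + 299 + 418 = 1902
Sum over 5–10: 159 + 350 + 438 + 299 + 418 + 321 = 1985
CMA at t=7 = (1902 + 1985) / (2·6) = 3887 / 12 = 323.917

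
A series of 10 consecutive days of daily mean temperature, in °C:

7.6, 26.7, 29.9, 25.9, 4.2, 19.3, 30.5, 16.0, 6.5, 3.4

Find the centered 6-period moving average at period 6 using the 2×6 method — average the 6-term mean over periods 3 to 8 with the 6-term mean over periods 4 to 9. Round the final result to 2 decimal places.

Sum over 3–8: 29.9 + 25.9 + 4.2 + 19.3 + 30.5 + 16.0 = 125.8
Sum over 4–9: 25.9 + 4.2 + 19.3 + 30.5 + 16.0 + 6.5 = 102.4
CMA at t=6 = (125.8 + 102.4) / (2·6) = 228.2 / 12 = 19.02

19.02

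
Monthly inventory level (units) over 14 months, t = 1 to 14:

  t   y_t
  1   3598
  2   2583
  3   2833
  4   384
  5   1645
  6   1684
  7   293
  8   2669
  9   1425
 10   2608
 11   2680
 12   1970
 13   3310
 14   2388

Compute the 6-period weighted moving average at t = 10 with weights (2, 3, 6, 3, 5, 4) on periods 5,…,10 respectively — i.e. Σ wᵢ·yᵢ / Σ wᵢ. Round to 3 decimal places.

1550.609

Weighted sum: 2·1645 + 3·1684 + 6·293 + 3·2669 + 5·1425 + 4·2608 = 3290 + 5052 + 1758 + 8007 + 7125 + 10432 = 35664
Weight total: 2 + 3 + 6 + 3 + 5 + 4 = 23
WMA = 35664 / 23 = 1550.609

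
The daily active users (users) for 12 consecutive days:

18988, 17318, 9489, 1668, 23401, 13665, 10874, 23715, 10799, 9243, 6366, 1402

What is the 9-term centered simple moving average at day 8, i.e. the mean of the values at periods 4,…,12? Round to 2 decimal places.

Sum of periods 4–12: 1668 + 23401 + 13665 + 10874 + 23715 + 10799 + 9243 + 6366 + 1402 = 101133
Divide by 9: 101133 / 9 = 11237.00

11237.00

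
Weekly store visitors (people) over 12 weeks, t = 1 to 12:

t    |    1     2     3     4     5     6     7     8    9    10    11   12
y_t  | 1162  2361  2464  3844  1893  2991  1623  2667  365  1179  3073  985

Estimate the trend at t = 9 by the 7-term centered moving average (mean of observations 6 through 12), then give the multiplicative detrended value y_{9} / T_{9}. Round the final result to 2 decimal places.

Trend T_9 = (2991 + 1623 + 2667 + 365 + 1179 + 3073 + 985) / 7 = 12883/7 = 1840.4286
Ratio to trend: 365 / 1840.4286 = 0.20

0.20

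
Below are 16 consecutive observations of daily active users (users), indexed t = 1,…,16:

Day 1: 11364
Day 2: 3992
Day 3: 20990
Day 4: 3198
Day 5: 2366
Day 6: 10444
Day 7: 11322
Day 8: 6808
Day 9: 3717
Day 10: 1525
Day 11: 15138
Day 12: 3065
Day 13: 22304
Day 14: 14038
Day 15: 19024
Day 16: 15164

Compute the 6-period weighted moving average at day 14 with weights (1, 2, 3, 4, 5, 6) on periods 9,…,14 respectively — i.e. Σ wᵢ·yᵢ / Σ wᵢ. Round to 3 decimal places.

12389.952

Weighted sum: 1·3717 + 2·1525 + 3·15138 + 4·3065 + 5·22304 + 6·14038 = 3717 + 3050 + 45414 + 12260 + 111520 + 84228 = 260189
Weight total: 1 + 2 + 3 + 4 + 5 + 6 = 21
WMA = 260189 / 21 = 12389.952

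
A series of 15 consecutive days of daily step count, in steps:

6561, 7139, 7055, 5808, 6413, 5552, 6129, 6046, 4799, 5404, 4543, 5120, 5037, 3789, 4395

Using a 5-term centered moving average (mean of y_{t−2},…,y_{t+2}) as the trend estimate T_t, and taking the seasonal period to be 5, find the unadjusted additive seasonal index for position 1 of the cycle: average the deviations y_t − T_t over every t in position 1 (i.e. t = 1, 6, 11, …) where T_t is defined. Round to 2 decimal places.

-437.60

Season position 1 occurs at t = 6, 11 (where T_t is defined).
t=6: T_6 = 5989.6000; y_6 − T_6 = 5552 − 5989.6000 = -437.6000
t=11: T_11 = 4980.6000; y_11 − T_11 = 4543 − 4980.6000 = -437.6000
Mean deviation: (-437.6000 + -437.6000) / 2 = -437.60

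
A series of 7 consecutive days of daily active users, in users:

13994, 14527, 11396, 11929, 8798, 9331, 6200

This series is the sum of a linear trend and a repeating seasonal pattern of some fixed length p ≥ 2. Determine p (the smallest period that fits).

First differences y_{t+1} − y_t: 533, -3131, 533, -3131, 533, -3131, …
The difference pattern repeats every 2 terms and not for any smaller step, so p = 2.

2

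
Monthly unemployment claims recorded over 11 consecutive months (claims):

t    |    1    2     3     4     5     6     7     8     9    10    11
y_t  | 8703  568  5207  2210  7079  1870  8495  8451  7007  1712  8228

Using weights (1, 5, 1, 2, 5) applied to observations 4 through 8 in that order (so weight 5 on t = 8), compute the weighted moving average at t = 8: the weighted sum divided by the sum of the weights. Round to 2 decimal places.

7051.43

Weighted sum: 1·2210 + 5·7079 + 1·1870 + 2·8495 + 5·8451 = 2210 + 35395 + 1870 + 16990 + 42255 = 98720
Weight total: 1 + 5 + 1 + 2 + 5 = 14
WMA = 98720 / 14 = 7051.43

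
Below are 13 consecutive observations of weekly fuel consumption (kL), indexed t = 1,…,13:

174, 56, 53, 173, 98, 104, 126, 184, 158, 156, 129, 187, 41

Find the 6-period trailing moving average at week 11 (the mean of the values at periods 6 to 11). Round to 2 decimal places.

142.83

Sum of periods 6–11: 104 + 126 + 184 + 158 + 156 + 129 = 857
Divide by 6: 857 / 6 = 142.83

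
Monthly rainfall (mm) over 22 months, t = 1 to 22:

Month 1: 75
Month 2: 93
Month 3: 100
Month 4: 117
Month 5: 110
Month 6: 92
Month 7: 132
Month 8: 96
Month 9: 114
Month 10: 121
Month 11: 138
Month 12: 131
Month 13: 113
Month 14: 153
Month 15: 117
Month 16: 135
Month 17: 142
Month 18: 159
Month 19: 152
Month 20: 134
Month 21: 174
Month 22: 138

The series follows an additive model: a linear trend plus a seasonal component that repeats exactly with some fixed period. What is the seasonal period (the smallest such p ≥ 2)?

First differences y_{t+1} − y_t: 18, 7, 17, -7, -18, 40, -36, 18, 7, 17, -7, -18, 40, -36, 18, 7, …
The difference pattern repeats every 7 terms and not for any smaller step, so p = 7.

7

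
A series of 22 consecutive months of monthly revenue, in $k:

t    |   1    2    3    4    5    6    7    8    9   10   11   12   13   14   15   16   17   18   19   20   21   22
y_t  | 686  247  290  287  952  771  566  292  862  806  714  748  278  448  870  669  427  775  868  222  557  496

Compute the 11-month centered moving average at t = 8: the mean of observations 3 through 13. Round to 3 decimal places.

Sum of periods 3–13: 290 + 287 + 952 + 771 + 566 + 292 + 862 + 806 + 714 + 748 + 278 = 6566
Divide by 11: 6566 / 11 = 596.909

596.909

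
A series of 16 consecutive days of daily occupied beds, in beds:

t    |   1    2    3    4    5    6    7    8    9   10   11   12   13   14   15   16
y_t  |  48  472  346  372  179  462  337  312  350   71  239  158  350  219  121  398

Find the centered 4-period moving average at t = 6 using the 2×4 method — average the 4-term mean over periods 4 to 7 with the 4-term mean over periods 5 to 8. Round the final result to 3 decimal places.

330.000

Sum over 4–7: 372 + 179 + 462 + 337 = 1350
Sum over 5–8: 179 + 462 + 337 + 312 = 1290
CMA at t=6 = (1350 + 1290) / (2·4) = 2640 / 8 = 330.000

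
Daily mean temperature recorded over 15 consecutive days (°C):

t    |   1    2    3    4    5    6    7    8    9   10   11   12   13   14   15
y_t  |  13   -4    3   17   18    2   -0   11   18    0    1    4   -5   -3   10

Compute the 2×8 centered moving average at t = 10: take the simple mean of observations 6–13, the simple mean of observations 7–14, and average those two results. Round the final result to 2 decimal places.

3.56

Sum over 6–13: 2 + (-0) + 11 + 18 + 0 + 1 + 4 + (-5) = 31
Sum over 7–14: (-0) + 11 + 18 + 0 + 1 + 4 + (-5) + (-3) = 26
CMA at t=10 = (31 + 26) / (2·8) = 57 / 16 = 3.56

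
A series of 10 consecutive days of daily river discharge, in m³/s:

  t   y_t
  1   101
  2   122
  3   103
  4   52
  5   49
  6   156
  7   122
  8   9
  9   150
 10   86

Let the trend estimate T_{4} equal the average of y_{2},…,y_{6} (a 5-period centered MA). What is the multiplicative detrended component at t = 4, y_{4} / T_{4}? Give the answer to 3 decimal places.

Trend T_4 = (122 + 103 + 52 + 49 + 156) / 5 = 482/5 = 96.40000
Ratio to trend: 52 / 96.40000 = 0.539

0.539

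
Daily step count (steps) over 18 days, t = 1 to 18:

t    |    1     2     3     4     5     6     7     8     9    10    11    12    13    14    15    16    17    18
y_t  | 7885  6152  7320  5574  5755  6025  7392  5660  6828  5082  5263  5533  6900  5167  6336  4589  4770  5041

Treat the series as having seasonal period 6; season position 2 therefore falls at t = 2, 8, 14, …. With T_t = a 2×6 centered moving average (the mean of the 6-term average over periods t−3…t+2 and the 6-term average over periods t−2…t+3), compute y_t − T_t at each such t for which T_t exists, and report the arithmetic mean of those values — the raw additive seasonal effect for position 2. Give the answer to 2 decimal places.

-422.96

Season position 2 occurs at t = 8, 14 (where T_t is defined).
t=8: T_8 = 6082.6667; y_8 − T_8 = 5660 − 6082.6667 = -422.6667
t=14: T_14 = 5590.2500; y_14 − T_14 = 5167 − 5590.2500 = -423.2500
Mean deviation: (-422.6667 + -423.2500) / 2 = -422.96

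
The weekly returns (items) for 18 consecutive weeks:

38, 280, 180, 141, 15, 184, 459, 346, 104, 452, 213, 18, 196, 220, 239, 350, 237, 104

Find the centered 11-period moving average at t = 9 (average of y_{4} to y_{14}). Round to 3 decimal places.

Sum of periods 4–14: 141 + 15 + 184 + 459 + 346 + 104 + 452 + 213 + 18 + 196 + 220 = 2348
Divide by 11: 2348 / 11 = 213.455

213.455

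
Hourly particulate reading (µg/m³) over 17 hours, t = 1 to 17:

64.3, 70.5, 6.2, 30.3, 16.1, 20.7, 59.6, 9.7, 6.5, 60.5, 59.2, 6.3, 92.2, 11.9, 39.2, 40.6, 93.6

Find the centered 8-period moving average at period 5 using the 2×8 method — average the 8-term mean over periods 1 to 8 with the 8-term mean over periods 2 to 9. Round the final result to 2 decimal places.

Sum over 1–8: 64.3 + 70.5 + 6.2 + 30.3 + 16.1 + 20.7 + 59.6 + 9.7 = 277.4
Sum over 2–9: 70.5 + 6.2 + 30.3 + 16.1 + 20.7 + 59.6 + 9.7 + 6.5 = 219.6
CMA at t=5 = (277.4 + 219.6) / (2·8) = 497.0 / 16 = 31.06

31.06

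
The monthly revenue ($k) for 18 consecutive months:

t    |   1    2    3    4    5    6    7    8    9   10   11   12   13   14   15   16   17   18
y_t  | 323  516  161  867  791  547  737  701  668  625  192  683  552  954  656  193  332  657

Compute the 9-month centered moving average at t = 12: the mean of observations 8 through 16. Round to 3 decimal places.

580.444

Sum of periods 8–16: 701 + 668 + 625 + 192 + 683 + 552 + 954 + 656 + 193 = 5224
Divide by 9: 5224 / 9 = 580.444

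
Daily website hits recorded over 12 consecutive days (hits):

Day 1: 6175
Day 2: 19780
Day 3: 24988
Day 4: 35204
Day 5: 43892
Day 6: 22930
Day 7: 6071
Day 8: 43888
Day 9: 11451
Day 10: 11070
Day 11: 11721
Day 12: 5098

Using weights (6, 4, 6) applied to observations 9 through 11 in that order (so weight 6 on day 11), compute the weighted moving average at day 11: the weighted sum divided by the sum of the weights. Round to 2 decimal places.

11457.00

Weighted sum: 6·11451 + 4·11070 + 6·11721 = 68706 + 44280 + 70326 = 183312
Weight total: 6 + 4 + 6 = 16
WMA = 183312 / 16 = 11457.00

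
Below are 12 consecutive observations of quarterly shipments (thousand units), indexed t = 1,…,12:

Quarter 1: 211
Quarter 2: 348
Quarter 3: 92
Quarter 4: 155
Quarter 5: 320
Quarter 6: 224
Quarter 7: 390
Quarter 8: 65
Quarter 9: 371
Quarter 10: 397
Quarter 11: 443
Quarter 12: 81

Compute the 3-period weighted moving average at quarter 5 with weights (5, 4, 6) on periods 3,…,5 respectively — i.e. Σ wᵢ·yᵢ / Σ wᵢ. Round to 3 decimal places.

200.000

Weighted sum: 5·92 + 4·155 + 6·320 = 460 + 620 + 1920 = 3000
Weight total: 5 + 4 + 6 = 15
WMA = 3000 / 15 = 200.000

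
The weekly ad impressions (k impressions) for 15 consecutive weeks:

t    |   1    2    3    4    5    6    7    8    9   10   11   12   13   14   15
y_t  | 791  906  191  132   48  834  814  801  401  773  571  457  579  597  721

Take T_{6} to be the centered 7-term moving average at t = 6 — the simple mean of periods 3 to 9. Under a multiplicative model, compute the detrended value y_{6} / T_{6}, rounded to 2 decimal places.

Trend T_6 = (191 + 132 + 48 + 834 + 814 + 801 + 401) / 7 = 3221/7 = 460.1429
Ratio to trend: 834 / 460.1429 = 1.81

1.81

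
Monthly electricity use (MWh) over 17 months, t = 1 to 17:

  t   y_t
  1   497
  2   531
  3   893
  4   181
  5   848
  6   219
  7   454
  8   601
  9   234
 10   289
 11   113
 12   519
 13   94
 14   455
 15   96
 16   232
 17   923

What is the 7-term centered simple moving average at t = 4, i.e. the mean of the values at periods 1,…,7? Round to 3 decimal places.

Sum of periods 1–7: 497 + 531 + 893 + 181 + 848 + 219 + 454 = 3623
Divide by 7: 3623 / 7 = 517.571

517.571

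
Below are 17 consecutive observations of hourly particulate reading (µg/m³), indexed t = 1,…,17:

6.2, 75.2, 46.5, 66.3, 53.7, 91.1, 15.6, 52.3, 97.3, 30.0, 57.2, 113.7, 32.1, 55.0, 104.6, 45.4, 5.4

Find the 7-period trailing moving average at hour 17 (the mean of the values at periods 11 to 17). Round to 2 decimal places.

59.06

Sum of periods 11–17: 57.2 + 113.7 + 32.1 + 55.0 + 104.6 + 45.4 + 5.4 = 413.4
Divide by 7: 413.4 / 7 = 59.06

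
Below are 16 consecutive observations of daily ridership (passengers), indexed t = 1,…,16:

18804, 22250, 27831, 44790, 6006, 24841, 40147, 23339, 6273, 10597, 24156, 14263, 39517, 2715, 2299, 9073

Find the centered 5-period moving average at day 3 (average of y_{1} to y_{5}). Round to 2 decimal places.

Sum of periods 1–5: 18804 + 22250 + 27831 + 44790 + 6006 = 119681
Divide by 5: 119681 / 5 = 23936.20

23936.20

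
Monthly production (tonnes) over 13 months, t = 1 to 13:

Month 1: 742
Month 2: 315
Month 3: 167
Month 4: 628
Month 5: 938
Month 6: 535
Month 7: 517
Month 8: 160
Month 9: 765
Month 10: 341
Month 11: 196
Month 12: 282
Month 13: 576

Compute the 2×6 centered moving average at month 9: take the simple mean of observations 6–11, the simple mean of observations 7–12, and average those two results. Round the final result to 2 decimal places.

Sum over 6–11: 535 + 517 + 160 + 765 + 341 + 196 = 2514
Sum over 7–12: 517 + 160 + 765 + 341 + 196 + 282 = 2261
CMA at t=9 = (2514 + 2261) / (2·6) = 4775 / 12 = 397.92

397.92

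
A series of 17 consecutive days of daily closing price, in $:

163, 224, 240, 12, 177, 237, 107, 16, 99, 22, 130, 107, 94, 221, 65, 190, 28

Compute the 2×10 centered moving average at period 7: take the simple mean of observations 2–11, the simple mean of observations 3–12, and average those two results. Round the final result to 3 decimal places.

120.550

Sum over 2–11: 224 + 240 + 12 + 177 + 237 + 107 + 16 + 99 + 22 + 130 = 1264
Sum over 3–12: 240 + 12 + 177 + 237 + 107 + 16 + 99 + 22 + 130 + 107 = 1147
CMA at t=7 = (1264 + 1147) / (2·10) = 2411 / 20 = 120.550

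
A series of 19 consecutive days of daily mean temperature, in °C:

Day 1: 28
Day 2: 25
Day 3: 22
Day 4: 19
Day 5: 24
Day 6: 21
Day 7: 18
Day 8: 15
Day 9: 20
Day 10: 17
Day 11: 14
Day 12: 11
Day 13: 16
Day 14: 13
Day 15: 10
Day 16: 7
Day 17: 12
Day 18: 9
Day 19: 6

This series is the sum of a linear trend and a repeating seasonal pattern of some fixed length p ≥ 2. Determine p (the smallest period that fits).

4

First differences y_{t+1} − y_t: -3, -3, -3, 5, -3, -3, -3, 5, -3, -3, …
The difference pattern repeats every 4 terms and not for any smaller step, so p = 4.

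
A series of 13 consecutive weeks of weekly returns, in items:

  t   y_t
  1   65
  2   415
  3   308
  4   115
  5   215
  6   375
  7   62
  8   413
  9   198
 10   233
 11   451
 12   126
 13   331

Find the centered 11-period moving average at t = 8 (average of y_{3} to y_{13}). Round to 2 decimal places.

257.00

Sum of periods 3–13: 308 + 115 + 215 + 375 + 62 + 413 + 198 + 233 + 451 + 126 + 331 = 2827
Divide by 11: 2827 / 11 = 257.00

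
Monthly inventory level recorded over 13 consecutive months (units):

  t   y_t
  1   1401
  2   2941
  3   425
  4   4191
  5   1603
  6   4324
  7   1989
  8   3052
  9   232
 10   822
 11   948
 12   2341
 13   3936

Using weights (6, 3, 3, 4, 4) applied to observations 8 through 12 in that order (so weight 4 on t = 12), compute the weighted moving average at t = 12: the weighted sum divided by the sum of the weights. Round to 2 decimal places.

Weighted sum: 6·3052 + 3·232 + 3·822 + 4·948 + 4·2341 = 18312 + 696 + 2466 + 3792 + 9364 = 34630
Weight total: 6 + 3 + 3 + 4 + 4 = 20
WMA = 34630 / 20 = 1731.50

1731.50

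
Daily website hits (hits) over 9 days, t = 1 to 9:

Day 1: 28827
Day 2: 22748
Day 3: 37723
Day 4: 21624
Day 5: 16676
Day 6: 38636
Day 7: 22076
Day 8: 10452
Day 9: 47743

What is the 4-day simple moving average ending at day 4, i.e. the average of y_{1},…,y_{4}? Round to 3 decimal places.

27730.500

Sum of periods 1–4: 28827 + 22748 + 37723 + 21624 = 110922
Divide by 4: 110922 / 4 = 27730.500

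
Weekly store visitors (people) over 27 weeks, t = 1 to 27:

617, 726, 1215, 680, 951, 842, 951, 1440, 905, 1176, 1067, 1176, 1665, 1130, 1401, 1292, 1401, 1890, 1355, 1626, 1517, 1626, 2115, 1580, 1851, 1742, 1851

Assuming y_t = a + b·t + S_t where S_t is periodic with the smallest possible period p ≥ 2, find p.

5

First differences y_{t+1} − y_t: 109, 489, -535, 271, -109, 109, 489, -535, 271, -109, 109, 489, …
The difference pattern repeats every 5 terms and not for any smaller step, so p = 5.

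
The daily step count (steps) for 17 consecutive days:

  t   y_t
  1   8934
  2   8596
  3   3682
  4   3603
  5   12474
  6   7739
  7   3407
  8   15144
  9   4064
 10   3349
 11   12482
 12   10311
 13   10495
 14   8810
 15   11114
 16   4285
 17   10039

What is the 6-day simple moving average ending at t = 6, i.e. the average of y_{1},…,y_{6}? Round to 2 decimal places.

Sum of periods 1–6: 8934 + 8596 + 3682 + 3603 + 12474 + 7739 = 45028
Divide by 6: 45028 / 6 = 7504.67

7504.67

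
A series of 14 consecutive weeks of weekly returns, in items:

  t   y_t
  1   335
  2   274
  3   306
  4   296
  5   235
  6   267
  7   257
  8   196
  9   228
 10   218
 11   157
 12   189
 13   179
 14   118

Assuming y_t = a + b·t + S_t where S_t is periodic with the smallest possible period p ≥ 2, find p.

First differences y_{t+1} − y_t: -61, 32, -10, -61, 32, -10, -61, 32, …
The difference pattern repeats every 3 terms and not for any smaller step, so p = 3.

3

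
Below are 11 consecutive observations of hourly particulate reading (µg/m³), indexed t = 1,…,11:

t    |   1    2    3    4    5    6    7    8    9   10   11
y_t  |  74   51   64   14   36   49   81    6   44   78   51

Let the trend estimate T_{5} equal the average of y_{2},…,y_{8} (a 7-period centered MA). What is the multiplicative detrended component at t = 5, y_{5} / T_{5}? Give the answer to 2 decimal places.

0.84

Trend T_5 = (51 + 64 + 14 + 36 + 49 + 81 + 6) / 7 = 301/7 = 43.0000
Ratio to trend: 36 / 43.0000 = 0.84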